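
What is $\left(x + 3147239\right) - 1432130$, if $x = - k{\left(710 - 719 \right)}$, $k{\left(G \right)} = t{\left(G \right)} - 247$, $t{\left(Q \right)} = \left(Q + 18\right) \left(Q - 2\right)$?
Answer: $1715455$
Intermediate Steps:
$t{\left(Q \right)} = \left(-2 + Q\right) \left(18 + Q\right)$ ($t{\left(Q \right)} = \left(18 + Q\right) \left(-2 + Q\right) = \left(-2 + Q\right) \left(18 + Q\right)$)
$k{\left(G \right)} = -283 + G^{2} + 16 G$ ($k{\left(G \right)} = \left(-36 + G^{2} + 16 G\right) - 247 = -283 + G^{2} + 16 G$)
$x = 346$ ($x = - (-283 + \left(710 - 719\right)^{2} + 16 \left(710 - 719\right)) = - (-283 + \left(-9\right)^{2} + 16 \left(-9\right)) = - (-283 + 81 - 144) = \left(-1\right) \left(-346\right) = 346$)
$\left(x + 3147239\right) - 1432130 = \left(346 + 3147239\right) - 1432130 = 3147585 - 1432130 = 1715455$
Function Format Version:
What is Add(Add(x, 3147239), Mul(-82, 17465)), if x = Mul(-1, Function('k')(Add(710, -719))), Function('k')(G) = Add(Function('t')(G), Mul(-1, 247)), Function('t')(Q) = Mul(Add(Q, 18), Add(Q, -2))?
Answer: 1715455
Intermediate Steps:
Function('t')(Q) = Mul(Add(-2, Q), Add(18, Q)) (Function('t')(Q) = Mul(Add(18, Q), Add(-2, Q)) = Mul(Add(-2, Q), Add(18, Q)))
Function('k')(G) = Add(-283, Pow(G, 2), Mul(16, G)) (Function('k')(G) = Add(Add(-36, Pow(G, 2), Mul(16, G)), Mul(-1, 247)) = Add(Add(-36, Pow(G, 2), Mul(16, G)), -247) = Add(-283, Pow(G, 2), Mul(16, G)))
x = 346 (x = Mul(-1, Add(-283, Pow(Add(710, -719), 2), Mul(16, Add(710, -719)))) = Mul(-1, Add(-283, Pow(-9, 2), Mul(16, -9))) = Mul(-1, Add(-283, 81, -144)) = Mul(-1, -346) = 346)
Add(Add(x, 3147239), Mul(-82, 17465)) = Add(Add(346, 3147239), Mul(-82, 17465)) = Add(3147585, -1432130) = 1715455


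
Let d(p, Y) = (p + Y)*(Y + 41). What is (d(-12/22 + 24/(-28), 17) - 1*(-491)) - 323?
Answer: 82594/77 ≈ 1072.6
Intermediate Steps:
d(p, Y) = (41 + Y)*(Y + p) (d(p, Y) = (Y + p)*(41 + Y) = (41 + Y)*(Y + p))
(d(-12/22 + 24/(-28), 17) - 1*(-491)) - 323 = ((17² + 41*17 + 41*(-12/22 + 24/(-28)) + 17*(-12/22 + 24/(-28))) - 1*(-491)) - 323 = ((289 + 697 + 41*(-12*1/22 + 24*(-1/28)) + 17*(-12*1/22 + 24*(-1/28))) + 491) - 323 = ((289 + 697 + 41*(-6/11 - 6/7) + 17*(-6/11 - 6/7)) + 491) - 323 = ((289 + 697 + 41*(-108/77) + 17*(-108/77)) + 491) - 323 = ((289 + 697 - 4428/77 - 1836/77) + 491) - 323 = (69658/77 + 491) - 323 = 107465/77 - 323 = 82594/77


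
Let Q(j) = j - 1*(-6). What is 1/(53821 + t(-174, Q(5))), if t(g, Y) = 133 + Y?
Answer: 1/53965 ≈ 1.8531e-5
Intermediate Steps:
Q(j) = 6 + j (Q(j) = j + 6 = 6 + j)
1/(53821 + t(-174, Q(5))) = 1/(53821 + (133 + (6 + 5))) = 1/(53821 + (133 + 11)) = 1/(53821 + 144) = 1/53965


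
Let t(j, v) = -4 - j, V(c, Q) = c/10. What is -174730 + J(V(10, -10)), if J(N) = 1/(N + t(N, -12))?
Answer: -698921/4 ≈ -1.7473e+5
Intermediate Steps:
V(c, Q) = c/10 (V(c, Q) = c*(⅒) = c/10)
J(N) = -¼ (J(N) = 1/(N + (-4 - N)) = 1/(-4) = -¼)
-174730 + J(V(10, -10)) = -174730 - ¼ = -698921/4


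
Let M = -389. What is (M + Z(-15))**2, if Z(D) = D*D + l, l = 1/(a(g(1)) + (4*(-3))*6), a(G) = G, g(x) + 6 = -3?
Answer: 176491225/6561 ≈ 26900.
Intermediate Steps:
g(x) = -9 (g(x) = -6 - 3 = -9)
l = -1/81 (l = 1/(-9 + (4*(-3))*6) = 1/(-9 - 12*6) = 1/(-9 - 72) = 1/(-81) = -1/81 ≈ -0.012346)
Z(D) = -1/81 + D**2 (Z(D) = D*D - 1/81 = D**2 - 1/81 = -1/81 + D**2)
(M + Z(-15))**2 = (-389 + (-1/81 + (-15)**2))**2 = (-389 + (-1/81 + 225))**2 = (-389 + 18224/81)**2 = (-13285/81)**2 = 176491225/6561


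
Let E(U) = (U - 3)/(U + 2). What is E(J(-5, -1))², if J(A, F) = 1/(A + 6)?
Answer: 4/9 ≈ 0.44444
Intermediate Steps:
J(A, F) = 1/(6 + A)
E(U) = (-3 + U)/(2 + U)
E(J(-5, -1))² = ((-3 + 1/(6 - 5))/(2 + 1/(6 - 5)))² = ((-3 + 1/1)/(2 + 1/1))² = ((-3 + 1)/(2 + 1))² = (-2/3)² = ((⅓)*(-2))² = (-⅔)² = 4/9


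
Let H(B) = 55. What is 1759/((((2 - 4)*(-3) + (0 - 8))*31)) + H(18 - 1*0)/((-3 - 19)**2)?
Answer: -38543/1364 ≈ -28.257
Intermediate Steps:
1759/((((2 - 4)*(-3) + (0 - 8))*31)) + H(18 - 1*0)/((-3 - 19)**2) = 1759/((((2 - 4)*(-3) + (0 - 8))*31)) + 55/((-3 - 19)**2) = 1759/(((-2*(-3) - 8)*31)) + 55/((-22)**2) = 1759/(((6 - 8)*31)) + 55/484 = 1759/((-2*31)) + 55*(1/484) = 1759/(-62) + 5/44 = 1759*(-1/62) + 5/44 = -1759/62 + 5/44 = -38543/1364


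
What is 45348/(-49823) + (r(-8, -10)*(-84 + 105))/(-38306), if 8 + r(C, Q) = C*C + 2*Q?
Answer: -887383338/954259919 ≈ -0.92992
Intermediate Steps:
r(C, Q) = -8 + C² + 2*Q (r(C, Q) = -8 + (C*C + 2*Q) = -8 + (C² + 2*Q) = -8 + C² + 2*Q)
45348/(-49823) + (r(-8, -10)*(-84 + 105))/(-38306) = 45348/(-49823) + ((-8 + (-8)² + 2*(-10))*(-84 + 105))/(-38306) = 45348*(-1/49823) + ((-8 + 64 - 20)*21)*(-1/38306) = -45348/49823 + (36*21)*(-1/38306) = -45348/49823 + 756*(-1/38306) = -45348/49823 - 378/19153 = -887383338/954259919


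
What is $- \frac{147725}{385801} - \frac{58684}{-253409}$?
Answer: $- \frac{1138038357}{7520418893} \approx -0.15133$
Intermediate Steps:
$- \frac{147725}{385801} - \frac{58684}{-253409} = \left(-147725\right) \frac{1}{385801} - - \frac{58684}{253409} = - \frac{147725}{385801} + \frac{58684}{253409} = - \frac{1138038357}{7520418893}$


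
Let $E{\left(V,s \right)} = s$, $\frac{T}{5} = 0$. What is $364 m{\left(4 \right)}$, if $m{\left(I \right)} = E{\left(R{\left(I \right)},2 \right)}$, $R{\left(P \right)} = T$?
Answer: $728$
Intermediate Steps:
$T = 0$ ($T = 5 \cdot 0 = 0$)
$R{\left(P \right)} = 0$
$m{\left(I \right)} = 2$
$364 m{\left(4 \right)} = 364 \cdot 2 = 728$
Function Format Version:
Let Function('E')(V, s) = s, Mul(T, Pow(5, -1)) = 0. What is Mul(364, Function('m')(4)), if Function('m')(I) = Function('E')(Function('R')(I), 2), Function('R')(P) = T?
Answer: 728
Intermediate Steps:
T = 0 (T = Mul(5, 0) = 0)
Function('R')(P) = 0
Function('m')(I) = 2
Mul(364, Function('m')(4)) = Mul(364, 2) = 728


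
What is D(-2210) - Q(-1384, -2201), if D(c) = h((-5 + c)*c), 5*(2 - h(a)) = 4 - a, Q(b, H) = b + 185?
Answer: 4901151/5 ≈ 9.8023e+5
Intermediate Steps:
Q(b, H) = 185 + b
h(a) = 6/5 + a/5 (h(a) = 2 - (4 - a)/5 = 2 + (-4/5 + a/5) = 6/5 + a/5)
D(c) = 6/5 + c*(-5 + c)/5 (D(c) = 6/5 + ((-5 + c)*c)/5 = 6/5 + (c*(-5 + c))/5 = 6/5 + c*(-5 + c)/5)
D(-2210) - Q(-1384, -2201) = (6/5 + (1/5)*(-2210)*(-5 - 2210)) - (185 - 1384) = (6/5 + (1/5)*(-2210)*(-2215)) - 1*(-1199) = (6/5 + 979030) + 1199 = 4895156/5 + 1199 = 4901151/5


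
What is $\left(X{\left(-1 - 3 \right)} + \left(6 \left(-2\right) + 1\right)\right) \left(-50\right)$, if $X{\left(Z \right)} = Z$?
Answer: $750$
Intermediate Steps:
$\left(X{\left(-1 - 3 \right)} + \left(6 \left(-2\right) + 1\right)\right) \left(-50\right) = \left(\left(-1 - 3\right) + \left(6 \left(-2\right) + 1\right)\right) \left(-50\right) = \left(-4 + \left(-12 + 1\right)\right) \left(-50\right) = \left(-4 - 11\right) \left(-50\right) = \left(-15\right) \left(-50\right) = 750$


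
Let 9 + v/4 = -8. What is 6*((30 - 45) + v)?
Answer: -498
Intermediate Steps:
v = -68 (v = -36 + 4*(-8) = -36 - 32 = -68)
6*((30 - 45) + v) = 6*((30 - 45) - 68) = 6*(-15 - 68) = 6*(-83) = -498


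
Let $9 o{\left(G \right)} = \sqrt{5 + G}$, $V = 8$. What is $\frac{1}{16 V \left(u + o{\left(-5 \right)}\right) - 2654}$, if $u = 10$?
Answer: $- \frac{1}{1374} \approx -0.0007278$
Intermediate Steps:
$o{\left(G \right)} = \frac{\sqrt{5 + G}}{9}$
$\frac{1}{16 V \left(u + o{\left(-5 \right)}\right) - 2654} = \frac{1}{16 \cdot 8 \left(10 + \frac{\sqrt{5 - 5}}{9}\right) - 2654} = \frac{1}{128 \left(10 + \frac{\sqrt{0}}{9}\right) - 2654} = \frac{1}{128 \left(10 + \frac{1}{9} \cdot 0\right) - 2654} = \frac{1}{128 \left(10 + 0\right) - 2654} = \frac{1}{128 \cdot 10 - 2654} = \frac{1}{1280 - 2654} = \frac{1}{-1374} = - \frac{1}{1374}$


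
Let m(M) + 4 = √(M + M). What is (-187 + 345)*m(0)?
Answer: -632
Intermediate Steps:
m(M) = -4 + √2*√M (m(M) = -4 + √(M + M) = -4 + √(2*M) = -4 + √2*√M)
(-187 + 345)*m(0) = (-187 + 345)*(-4 + √2*√0) = 158*(-4 + √2*0) = 158*(-4 + 0) = 158*(-4) = -632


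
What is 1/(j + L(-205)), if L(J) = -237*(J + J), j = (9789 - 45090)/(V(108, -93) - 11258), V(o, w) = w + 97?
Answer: 11254/1093586481 ≈ 1.0291e-5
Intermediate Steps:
V(o, w) = 97 + w
j = 35301/11254 (j = (9789 - 45090)/((97 - 93) - 11258) = -35301/(4 - 11258) = -35301/(-11254) = -35301*(-1/11254) = 35301/11254 ≈ 3.1367)
L(J) = -474*J
1/(j + L(-205)) = 1/(35301/11254 - 474*(-205)) = 1/(35301/11254 + 97170) = 1/(1093586481/11254) = 11254/1093586481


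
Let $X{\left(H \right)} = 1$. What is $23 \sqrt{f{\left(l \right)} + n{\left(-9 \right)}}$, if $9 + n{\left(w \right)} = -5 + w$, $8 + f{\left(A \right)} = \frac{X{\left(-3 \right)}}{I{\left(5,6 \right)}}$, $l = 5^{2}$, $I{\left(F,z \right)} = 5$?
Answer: $\frac{23 i \sqrt{770}}{5} \approx 127.64 i$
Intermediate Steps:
$l = 25$
$f{\left(A \right)} = - \frac{39}{5}$ ($f{\left(A \right)} = -8 + 1 \cdot \frac{1}{5} = -8 + \frac{1}{5} = - \frac{39}{5}$)
$n{\left(w \right)} = -14 + w$ ($n{\left(w \right)} = -9 + \left(-5 + w\right) = -14 + w$)
$23 \sqrt{f{\left(l \right)} + n{\left(-9 \right)}} = 23 \sqrt{- \frac{39}{5} - 23} = 23 \sqrt{- \frac{154}{5}} = 23 \frac{i \sqrt{770}}{5} = \frac{23 i \sqrt{770}}{5}$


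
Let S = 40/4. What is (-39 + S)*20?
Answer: -580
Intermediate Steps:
S = 10 (S = 40*(¼) = 10)
(-39 + S)*20 = (-39 + 10)*20 = -29*20 = -580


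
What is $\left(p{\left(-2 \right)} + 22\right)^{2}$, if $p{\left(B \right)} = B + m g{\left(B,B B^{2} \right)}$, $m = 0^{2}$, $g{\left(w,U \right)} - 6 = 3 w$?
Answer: $400$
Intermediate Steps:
$g{\left(w,U \right)} = 6 + 3 w$
$m = 0$
$p{\left(B \right)} = B$ ($p{\left(B \right)} = B + 0 \left(6 + 3 B\right) = B + 0 = B$)
$\left(p{\left(-2 \right)} + 22\right)^{2} = \left(-2 + 22\right)^{2} = 20^{2} = 400$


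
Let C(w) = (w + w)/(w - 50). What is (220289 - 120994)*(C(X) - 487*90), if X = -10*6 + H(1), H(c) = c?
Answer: -474367166840/109 ≈ -4.3520e+9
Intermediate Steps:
X = -59 (X = -10*6 + 1 = -60 + 1 = -59)
C(w) = 2*w/(-50 + w) (C(w) = (2*w)/(-50 + w) = 2*w/(-50 + w))
(220289 - 120994)*(C(X) - 487*90) = (220289 - 120994)*(2*(-59)/(-50 - 59) - 487*90) = 99295*(2*(-59)/(-109) - 43830) = 99295*(2*(-59)*(-1/109) - 43830) = 99295*(118/109 - 43830) = 99295*(-4777352/109) = -474367166840/109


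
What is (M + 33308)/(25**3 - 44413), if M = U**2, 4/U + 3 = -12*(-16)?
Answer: -297448771/257084037 ≈ -1.1570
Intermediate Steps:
U = 4/189 (U = 4/(-3 - 12*(-16)) = 4/(-3 + 192) = 4/189 ≈ 0.021164)
M = 16/35721 (M = (4/189)**2 = 16/35721 ≈ 0.00044792)
(M + 33308)/(25**3 - 44413) = (16/35721 + 33308)/(25**3 - 44413) = 1189795084/(35721*(15625 - 44413)) = (1189795084/35721)/(-28788) = (1189795084/35721)*(-1/28788) = -297448771/257084037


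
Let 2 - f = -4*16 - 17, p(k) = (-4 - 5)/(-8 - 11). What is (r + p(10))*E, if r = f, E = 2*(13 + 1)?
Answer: 44408/19 ≈ 2337.3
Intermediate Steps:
p(k) = 9/19 (p(k) = -9/(-19) = -9*(-1/19) = 9/19)
E = 28 (E = 2*14 = 28)
f = 83 (f = 2 - (-4*16 - 17) = 2 - (-64 - 17) = 2 - 1*(-81) = 2 + 81 = 83)
r = 83
(r + p(10))*E = (83 + 9/19)*28 = (1586/19)*28 = 44408/19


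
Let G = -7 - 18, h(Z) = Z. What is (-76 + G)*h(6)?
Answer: -606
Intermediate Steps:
G = -25
(-76 + G)*h(6) = (-76 - 25)*6 = -101*6 = -606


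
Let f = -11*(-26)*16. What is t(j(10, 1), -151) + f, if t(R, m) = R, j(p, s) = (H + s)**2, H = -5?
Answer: 4592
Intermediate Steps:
j(p, s) = (-5 + s)**2
f = 4576 (f = 286*16 = 4576)
t(j(10, 1), -151) + f = (-5 + 1)**2 + 4576 = (-4)**2 + 4576 = 16 + 4576 = 4592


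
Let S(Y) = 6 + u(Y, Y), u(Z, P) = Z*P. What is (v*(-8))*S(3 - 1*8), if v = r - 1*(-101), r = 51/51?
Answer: -25296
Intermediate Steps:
r = 1 (r = 51*(1/51) = 1)
v = 102 (v = 1 - 1*(-101) = 1 + 101 = 102)
u(Z, P) = P*Z
S(Y) = 6 + Y**2 (S(Y) = 6 + Y*Y = 6 + Y**2)
(v*(-8))*S(3 - 1*8) = (102*(-8))*(6 + (3 - 1*8)**2) = -816*(6 + (3 - 8)**2) = -816*(6 + (-5)**2) = -816*(6 + 25) = -816*31 = -25296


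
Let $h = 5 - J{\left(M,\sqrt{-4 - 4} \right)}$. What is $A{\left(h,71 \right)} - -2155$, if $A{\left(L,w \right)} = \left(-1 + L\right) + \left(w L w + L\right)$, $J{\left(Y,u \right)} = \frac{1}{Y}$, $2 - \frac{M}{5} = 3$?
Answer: $\frac{141888}{5} \approx 28378.0$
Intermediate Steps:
$M = -5$ ($M = 10 - 15 = -5$)
$h = \frac{26}{5}$ ($h = 5 - \frac{1}{-5} = 5 - - \frac{1}{5} = 5 + \frac{1}{5} = \frac{26}{5} \approx 5.2$)
$A{\left(L,w \right)} = -1 + 2 L + L w^{2}$ ($A{\left(L,w \right)} = \left(-1 + L\right) + \left(L w w + L\right) = \left(-1 + L\right) + \left(L w^{2} + L\right) = \left(-1 + L\right) + \left(L + L w^{2}\right) = -1 + 2 L + L w^{2}$)
$A{\left(h,71 \right)} - -2155 = \left(-1 + 2 \cdot \frac{26}{5} + \frac{26 \cdot 71^{2}}{5}\right) - -2155 = \left(-1 + \frac{52}{5} + \frac{26}{5} \cdot 5041\right) + 2155 = \left(-1 + \frac{52}{5} + \frac{131066}{5}\right) + 2155 = \frac{131113}{5} + 2155 = \frac{141888}{5}$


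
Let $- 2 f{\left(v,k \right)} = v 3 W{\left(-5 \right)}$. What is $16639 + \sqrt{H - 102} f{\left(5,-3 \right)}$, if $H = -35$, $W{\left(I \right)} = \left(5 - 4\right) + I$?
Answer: $16639 + 30 i \sqrt{137} \approx 16639.0 + 351.14 i$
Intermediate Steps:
$W{\left(I \right)} = 1 + I$
$f{\left(v,k \right)} = 6 v$ ($f{\left(v,k \right)} = - \frac{v 3 \left(1 - 5\right)}{2} = - \frac{3 v \left(-4\right)}{2} = - \frac{\left(-12\right) v}{2} = 6 v$)
$16639 + \sqrt{H - 102} f{\left(5,-3 \right)} = 16639 + \sqrt{-35 - 102} \cdot 6 \cdot 5 = 16639 + \sqrt{-137} \cdot 30 = 16639 + i \sqrt{137} \cdot 30 = 16639 + 30 i \sqrt{137}$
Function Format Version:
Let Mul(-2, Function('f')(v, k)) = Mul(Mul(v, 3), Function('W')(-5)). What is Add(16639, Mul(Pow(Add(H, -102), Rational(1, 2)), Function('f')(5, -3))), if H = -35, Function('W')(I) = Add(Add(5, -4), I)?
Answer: Add(16639, Mul(30, I, Pow(137, Rational(1, 2)))) ≈ Add(16639., Mul(351.14, I))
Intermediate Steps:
Function('W')(I) = Add(1, I)
Function('f')(v, k) = Mul(6, v) (Function('f')(v, k) = Mul(Rational(-1, 2), Mul(Mul(v, 3), Add(1, -5))) = Mul(Rational(-1, 2), Mul(Mul(3, v), -4)) = Mul(Rational(-1, 2), Mul(-12, v)) = Mul(6, v))
Add(16639, Mul(Pow(Add(H, -102), Rational(1, 2)), Function('f')(5, -3))) = Add(16639, Mul(Pow(Add(-35, -102), Rational(1, 2)), Mul(6, 5))) = Add(16639, Mul(Pow(-137, Rational(1, 2)), 30)) = Add(16639, Mul(Mul(I, Pow(137, Rational(1, 2))), 30)) = Add(16639, Mul(30, I, Pow(137, Rational(1, 2))))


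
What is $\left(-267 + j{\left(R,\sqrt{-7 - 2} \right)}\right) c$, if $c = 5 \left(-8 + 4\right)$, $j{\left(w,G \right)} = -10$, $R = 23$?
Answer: $5540$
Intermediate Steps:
$c = -20$ ($c = 5 \left(-4\right) = -20$)
$\left(-267 + j{\left(R,\sqrt{-7 - 2} \right)}\right) c = \left(-267 - 10\right) \left(-20\right) = \left(-277\right) \left(-20\right) = 5540$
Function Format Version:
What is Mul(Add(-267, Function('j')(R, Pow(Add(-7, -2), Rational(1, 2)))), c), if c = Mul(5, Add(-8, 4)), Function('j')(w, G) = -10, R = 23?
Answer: 5540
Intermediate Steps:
c = -20 (c = Mul(5, -4) = -20)
Mul(Add(-267, Function('j')(R, Pow(Add(-7, -2), Rational(1, 2)))), c) = Mul(Add(-267, -10), -20) = Mul(-277, -20) = 5540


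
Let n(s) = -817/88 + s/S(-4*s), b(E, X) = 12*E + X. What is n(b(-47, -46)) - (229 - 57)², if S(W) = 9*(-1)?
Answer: -23384201/792 ≈ -29526.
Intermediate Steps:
S(W) = -9
b(E, X) = X + 12*E
n(s) = -817/88 - s/9 (n(s) = -817/88 + s/(-9) = -817*1/88 + s*(-⅑) = -817/88 - s/9)
n(b(-47, -46)) - (229 - 57)² = (-817/88 - (-46 + 12*(-47))/9) - (229 - 57)² = (-817/88 - (-46 - 564)/9) - 1*172² = (-817/88 - ⅑*(-610)) - 1*29584 = (-817/88 + 610/9) - 29584 = 46327/792 - 29584 = -23384201/792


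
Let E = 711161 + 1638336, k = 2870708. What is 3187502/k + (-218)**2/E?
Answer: 3812726956743/3372359916938 ≈ 1.1306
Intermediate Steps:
E = 2349497
3187502/k + (-218)**2/E = 3187502/2870708 + (-218)**2/2349497 = 3187502*(1/2870708) + 47524*(1/2349497) = 1593751/1435354 + 47524/2349497 = 3812726956743/3372359916938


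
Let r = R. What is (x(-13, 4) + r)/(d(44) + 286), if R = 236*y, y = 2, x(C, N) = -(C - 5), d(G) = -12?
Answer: 245/137 ≈ 1.7883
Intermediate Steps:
x(C, N) = 5 - C (x(C, N) = -(-5 + C) = 5 - C)
R = 472 (R = 236*2 = 472)
r = 472
(x(-13, 4) + r)/(d(44) + 286) = ((5 - 1*(-13)) + 472)/(-12 + 286) = ((5 + 13) + 472)/274 = (18 + 472)*(1/274) = 490*(1/274) = 245/137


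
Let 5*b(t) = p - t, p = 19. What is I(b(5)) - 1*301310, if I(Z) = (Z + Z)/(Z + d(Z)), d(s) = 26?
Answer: -10847153/36 ≈ -3.0131e+5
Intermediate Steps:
b(t) = 19/5 - t/5 (b(t) = (19 - t)/5 = 19/5 - t/5)
I(Z) = 2*Z/(26 + Z) (I(Z) = (Z + Z)/(Z + 26) = (2*Z)/(26 + Z) = 2*Z/(26 + Z))
I(b(5)) - 1*301310 = 2*(19/5 - ⅕*5)/(26 + (19/5 - ⅕*5)) - 1*301310 = 2*(19/5 - 1)/(26 + (19/5 - 1)) - 301310 = 2*(14/5)/(26 + 14/5) - 301310 = 2*(14/5)/(144/5) - 301310 = 2*(14/5)*(5/144) - 301310 = 7/36 - 301310 = -10847153/36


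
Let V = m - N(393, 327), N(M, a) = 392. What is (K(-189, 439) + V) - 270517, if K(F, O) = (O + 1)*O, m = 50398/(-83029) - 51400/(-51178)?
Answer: -165186942207791/2124629081 ≈ -77749.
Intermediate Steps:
m = 844210878/2124629081 (m = 50398*(-1/83029) - 51400*(-1/51178) = -50398/83029 + 25700/25589 = 844210878/2124629081 ≈ 0.39735)
K(F, O) = O*(1 + O) (K(F, O) = (1 + O)*O = O*(1 + O))
V = -832010388874/2124629081 (V = 844210878/2124629081 - 1*392 = 844210878/2124629081 - 392 = -832010388874/2124629081 ≈ -391.60)
(K(-189, 439) + V) - 270517 = (439*(1 + 439) - 832010388874/2124629081) - 270517 = (439*440 - 832010388874/2124629081) - 270517 = (193160 - 832010388874/2124629081) - 270517 = 409561342897086/2124629081 - 270517 = -165186942207791/2124629081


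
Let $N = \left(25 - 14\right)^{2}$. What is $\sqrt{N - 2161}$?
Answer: $2 i \sqrt{510} \approx 45.166 i$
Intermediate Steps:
$N = 121$ ($N = 11^{2} = 121$)
$\sqrt{N - 2161} = \sqrt{121 - 2161} = \sqrt{-2040} = 2 i \sqrt{510}$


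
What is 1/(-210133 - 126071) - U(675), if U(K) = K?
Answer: -226937701/336204 ≈ -675.00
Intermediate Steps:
1/(-210133 - 126071) - U(675) = 1/(-210133 - 126071) - 1*675 = 1/(-336204) - 675 = -1/336204 - 675 = -226937701/336204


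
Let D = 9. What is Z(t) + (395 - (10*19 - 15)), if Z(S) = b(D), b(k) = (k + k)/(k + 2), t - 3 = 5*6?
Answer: 2438/11 ≈ 221.64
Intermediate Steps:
t = 33 (t = 3 + 5*6 = 3 + 30 = 33)
b(k) = 2*k/(2 + k) (b(k) = (2*k)/(2 + k) = 2*k/(2 + k))
Z(S) = 18/11 (Z(S) = 2*9/(2 + 9) = 2*9/11 = 2*9*(1/11) = 18/11)
Z(t) + (395 - (10*19 - 15)) = 18/11 + (395 - (10*19 - 15)) = 18/11 + (395 - (190 - 15)) = 18/11 + (395 - 1*175) = 18/11 + (395 - 175) = 18/11 + 220 = 2438/11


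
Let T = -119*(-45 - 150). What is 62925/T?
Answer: 4195/1547 ≈ 2.7117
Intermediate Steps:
T = 23205 (T = -119*(-195) = 23205)
62925/T = 62925/23205 = 62925*(1/23205) = 4195/1547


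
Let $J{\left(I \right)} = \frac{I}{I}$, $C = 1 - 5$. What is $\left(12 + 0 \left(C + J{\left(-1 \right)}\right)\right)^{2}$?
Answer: $144$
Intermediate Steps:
$C = -4$
$J{\left(I \right)} = 1$
$\left(12 + 0 \left(C + J{\left(-1 \right)}\right)\right)^{2} = \left(12 + 0 \left(-4 + 1\right)\right)^{2} = \left(12 + 0 \left(-3\right)\right)^{2} = \left(12 + 0\right)^{2} = 12^{2} = 144$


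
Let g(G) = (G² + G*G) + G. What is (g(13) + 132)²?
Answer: 233289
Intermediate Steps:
g(G) = G + 2*G² (g(G) = (G² + G²) + G = 2*G² + G = G + 2*G²)
(g(13) + 132)² = (13*(1 + 2*13) + 132)² = (13*(1 + 26) + 132)² = (13*27 + 132)² = (351 + 132)² = 483² = 233289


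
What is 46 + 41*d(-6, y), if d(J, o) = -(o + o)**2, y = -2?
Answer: -610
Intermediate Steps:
d(J, o) = -4*o**2 (d(J, o) = -(2*o)**2 = -4*o**2)
46 + 41*d(-6, y) = 46 + 41*(-4*(-2)**2) = 46 + 41*(-4*4) = 46 + 41*(-16) = 46 - 656 = -610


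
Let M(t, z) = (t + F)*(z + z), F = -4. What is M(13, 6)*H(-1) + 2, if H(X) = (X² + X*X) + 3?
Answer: 542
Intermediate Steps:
M(t, z) = 2*z*(-4 + t) (M(t, z) = (t - 4)*(z + z) = (-4 + t)*(2*z) = 2*z*(-4 + t))
H(X) = 3 + 2*X² (H(X) = (X² + X²) + 3 = 2*X² + 3 = 3 + 2*X²)
M(13, 6)*H(-1) + 2 = (2*6*(-4 + 13))*(3 + 2*(-1)²) + 2 = (2*6*9)*(3 + 2*1) + 2 = 108*(3 + 2) + 2 = 108*5 + 2 = 540 + 2 = 542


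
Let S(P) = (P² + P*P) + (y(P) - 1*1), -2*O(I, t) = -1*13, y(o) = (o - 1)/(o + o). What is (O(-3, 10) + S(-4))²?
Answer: 93025/64 ≈ 1453.5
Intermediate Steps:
y(o) = (-1 + o)/(2*o) (y(o) = (-1 + o)/((2*o)) = (-1 + o)*(1/(2*o)) = (-1 + o)/(2*o))
O(I, t) = 13/2 (O(I, t) = -(-1)*13/2 = -½*(-13) = 13/2)
S(P) = -1 + 2*P² + (-1 + P)/(2*P) (S(P) = (P² + P*P) + ((-1 + P)/(2*P) - 1*1) = (P² + P²) + ((-1 + P)/(2*P) - 1) = 2*P² + (-1 + (-1 + P)/(2*P)) = -1 + 2*P² + (-1 + P)/(2*P))
(O(-3, 10) + S(-4))² = (13/2 + (½)*(-1 - 1*(-4) + 4*(-4)³)/(-4))² = (13/2 + (½)*(-¼)*(-1 + 4 + 4*(-64)))² = (13/2 + (½)*(-¼)*(-1 + 4 - 256))² = (13/2 + (½)*(-¼)*(-253))² = (13/2 + 253/8)² = (305/8)² = 93025/64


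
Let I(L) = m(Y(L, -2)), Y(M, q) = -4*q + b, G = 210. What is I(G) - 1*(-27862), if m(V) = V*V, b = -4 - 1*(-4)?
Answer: 27926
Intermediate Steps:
b = 0 (b = -4 + 4 = 0)
Y(M, q) = -4*q (Y(M, q) = -4*q + 0 = -4*q)
m(V) = V²
I(L) = 64 (I(L) = (-4*(-2))² = 8² = 64)
I(G) - 1*(-27862) = 64 - 1*(-27862) = 64 + 27862 = 27926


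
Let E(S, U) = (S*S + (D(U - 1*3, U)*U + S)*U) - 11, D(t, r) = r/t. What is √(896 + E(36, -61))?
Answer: √226021/8 ≈ 59.427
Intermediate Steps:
E(S, U) = -11 + S² + U*(S + U²/(-3 + U)) (E(S, U) = (S*S + ((U/(U - 1*3))*U + S)*U) - 11 = (S² + ((U/(U - 3))*U + S)*U) - 11 = (S² + ((U/(-3 + U))*U + S)*U) - 11 = (S² + (U²/(-3 + U) + S)*U) - 11 = (S² + (S + U²/(-3 + U))*U) - 11 = (S² + U*(S + U²/(-3 + U))) - 11 = -11 + S² + U*(S + U²/(-3 + U)))
√(896 + E(36, -61)) = √(896 + ((-61)³ + (-3 - 61)*(-11 + 36² + 36*(-61)))/(-3 - 61)) = √(896 + (-226981 - 64*(-11 + 1296 - 2196))/(-64)) = √(896 - (-226981 - 64*(-911))/64) = √(896 - (-226981 + 58304)/64) = √(896 - 1/64*(-168677)) = √(896 + 168677/64) = √(226021/64) = √226021/8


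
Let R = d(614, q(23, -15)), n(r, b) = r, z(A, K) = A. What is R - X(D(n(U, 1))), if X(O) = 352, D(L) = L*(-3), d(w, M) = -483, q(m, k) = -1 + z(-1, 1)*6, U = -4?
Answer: -835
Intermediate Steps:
q(m, k) = -7 (q(m, k) = -1 - 1*6 = -1 - 6 = -7)
R = -483
D(L) = -3*L
R - X(D(n(U, 1))) = -483 - 1*352 = -483 - 352 = -835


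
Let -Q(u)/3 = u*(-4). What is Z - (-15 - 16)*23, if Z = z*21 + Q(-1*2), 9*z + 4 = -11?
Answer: 654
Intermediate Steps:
z = -5/3 (z = -4/9 + (1/9)*(-11) = -4/9 - 11/9 = -5/3 ≈ -1.6667)
Q(u) = 12*u (Q(u) = -3*u*(-4) = -(-12)*u = 12*u)
Z = -59 (Z = -5/3*21 + 12*(-1*2) = -35 + 12*(-2) = -35 - 24 = -59)
Z - (-15 - 16)*23 = -59 - (-15 - 16)*23 = -59 - (-31)*23 = -59 - 1*(-713) = -59 + 713 = 654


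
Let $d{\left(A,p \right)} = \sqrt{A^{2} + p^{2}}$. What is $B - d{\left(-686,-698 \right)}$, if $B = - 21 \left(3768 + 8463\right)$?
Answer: $-256851 - 10 \sqrt{9578} \approx -2.5783 \cdot 10^{5}$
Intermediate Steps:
$B = -256851$ ($B = \left(-21\right) 12231 = -256851$)
$B - d{\left(-686,-698 \right)} = -256851 - \sqrt{\left(-686\right)^{2} + \left(-698\right)^{2}} = -256851 - \sqrt{470596 + 487204} = -256851 - \sqrt{957800} = -256851 - 10 \sqrt{9578}$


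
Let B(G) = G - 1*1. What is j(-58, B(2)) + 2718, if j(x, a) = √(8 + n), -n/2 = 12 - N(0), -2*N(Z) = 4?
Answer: 2718 + 2*I*√5 ≈ 2718.0 + 4.4721*I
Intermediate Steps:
N(Z) = -2 (N(Z) = -½*4 = -2)
B(G) = -1 + G (B(G) = G - 1 = -1 + G)
n = -28 (n = -2*(12 - 1*(-2)) = -2*(12 + 2) = -2*14 = -28)
j(x, a) = 2*I*√5 (j(x, a) = √(8 - 28) = √(-20) = 2*I*√5)
j(-58, B(2)) + 2718 = 2*I*√5 + 2718 = 2718 + 2*I*√5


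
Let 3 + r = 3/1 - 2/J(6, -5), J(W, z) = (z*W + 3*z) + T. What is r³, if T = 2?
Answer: 8/79507 ≈ 0.00010062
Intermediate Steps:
J(W, z) = 2 + 3*z + W*z (J(W, z) = (z*W + 3*z) + 2 = (W*z + 3*z) + 2 = (3*z + W*z) + 2 = 2 + 3*z + W*z)
r = 2/43 (r = -3 + (3/1 - 2/(2 + 3*(-5) + 6*(-5))) = -3 + (3*1 - 2/(2 - 15 - 30)) = -3 + (3 - 2/(-43)) = -3 + (3 - 2*(-1/43)) = -3 + (3 + 2/43) = -3 + 131/43 = 2/43 ≈ 0.046512)
r³ = (2/43)³ = 8/79507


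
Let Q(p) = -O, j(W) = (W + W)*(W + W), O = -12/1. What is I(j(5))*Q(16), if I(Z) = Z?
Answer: 1200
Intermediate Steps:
O = -12 (O = -12*1 = -12)
j(W) = 4*W² (j(W) = (2*W)*(2*W) = 4*W²)
Q(p) = 12 (Q(p) = -1*(-12) = 12)
I(j(5))*Q(16) = (4*5²)*12 = (4*25)*12 = 100*12 = 1200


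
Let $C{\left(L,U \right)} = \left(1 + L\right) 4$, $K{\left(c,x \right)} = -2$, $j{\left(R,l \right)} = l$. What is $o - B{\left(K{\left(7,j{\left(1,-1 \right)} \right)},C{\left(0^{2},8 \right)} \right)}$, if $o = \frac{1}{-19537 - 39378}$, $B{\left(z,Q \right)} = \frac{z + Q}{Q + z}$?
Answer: $- \frac{58916}{58915} \approx -1.0$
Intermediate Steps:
$C{\left(L,U \right)} = 4 + 4 L$
$B{\left(z,Q \right)} = 1$ ($B{\left(z,Q \right)} = \frac{Q + z}{Q + z} = 1$)
$o = - \frac{1}{58915}$ ($o = \frac{1}{-58915} = - \frac{1}{58915} \approx -1.6974 \cdot 10^{-5}$)
$o - B{\left(K{\left(7,j{\left(1,-1 \right)} \right)},C{\left(0^{2},8 \right)} \right)} = - \frac{1}{58915} - 1 = - \frac{58916}{58915}$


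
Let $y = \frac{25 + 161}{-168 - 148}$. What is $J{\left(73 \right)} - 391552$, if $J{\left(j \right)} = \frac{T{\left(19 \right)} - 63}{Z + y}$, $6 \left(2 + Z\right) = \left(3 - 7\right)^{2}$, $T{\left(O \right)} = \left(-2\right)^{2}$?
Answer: $- \frac{14515390}{37} \approx -3.9231 \cdot 10^{5}$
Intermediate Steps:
$y = - \frac{93}{158}$ ($y = \frac{186}{-316} = 186 \left(- \frac{1}{316}\right) = - \frac{93}{158} \approx -0.58861$)
$T{\left(O \right)} = 4$
$Z = \frac{2}{3}$ ($Z = -2 + \frac{\left(3 - 7\right)^{2}}{6} = -2 + \frac{\left(-4\right)^{2}}{6} = -2 + \frac{1}{6} \cdot 16 = -2 + \frac{8}{3} = \frac{2}{3} \approx 0.66667$)
$J{\left(j \right)} = - \frac{27966}{37}$ ($J{\left(j \right)} = \frac{4 - 63}{\frac{2}{3} - \frac{93}{158}} = - \frac{59}{\frac{37}{474}} = \left(-59\right) \frac{474}{37} = - \frac{27966}{37}$)
$J{\left(73 \right)} - 391552 = - \frac{27966}{37} - 391552 = - \frac{14515390}{37}$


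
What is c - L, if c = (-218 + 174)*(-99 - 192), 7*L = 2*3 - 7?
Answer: 89629/7 ≈ 12804.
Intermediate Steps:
L = -⅐ (L = (2*3 - 7)/7 = (6 - 7)/7 = (⅐)*(-1) = -⅐ ≈ -0.14286)
c = 12804 (c = -44*(-291) = 12804)
c - L = 12804 - 1*(-⅐) = 12804 + ⅐ = 89629/7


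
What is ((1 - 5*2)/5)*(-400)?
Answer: 720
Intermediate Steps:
((1 - 5*2)/5)*(-400) = ((1 - 10)*(⅕))*(-400) = -9*⅕*(-400) = -9/5*(-400) = 720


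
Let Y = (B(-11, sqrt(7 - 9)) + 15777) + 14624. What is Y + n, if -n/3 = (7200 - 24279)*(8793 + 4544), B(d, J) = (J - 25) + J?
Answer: 683378245 + 2*I*sqrt(2) ≈ 6.8338e+8 + 2.8284*I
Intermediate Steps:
B(d, J) = -25 + 2*J (B(d, J) = (-25 + J) + J = -25 + 2*J)
Y = 30376 + 2*I*sqrt(2) (Y = ((-25 + 2*sqrt(7 - 9)) + 15777) + 14624 = ((-25 + 2*sqrt(-2)) + 15777) + 14624 = ((-25 + 2*(I*sqrt(2))) + 15777) + 14624 = ((-25 + 2*I*sqrt(2)) + 15777) + 14624 = (15752 + 2*I*sqrt(2)) + 14624 = 30376 + 2*I*sqrt(2) ≈ 30376.0 + 2.8284*I)
n = 683347869 (n = -3*(7200 - 24279)*(8793 + 4544) = -(-51237)*13337 = -3*(-227782623) = 683347869)
Y + n = (30376 + 2*I*sqrt(2)) + 683347869 = 683378245 + 2*I*sqrt(2)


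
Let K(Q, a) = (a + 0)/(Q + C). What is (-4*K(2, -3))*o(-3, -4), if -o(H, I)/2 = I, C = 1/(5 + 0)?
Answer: 480/11 ≈ 43.636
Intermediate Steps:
C = 1/5 ≈ 0.20000
K(Q, a) = a/(1/5 + Q) (K(Q, a) = (a + 0)/(Q + 1/5) = a/(1/5 + Q))
o(H, I) = -2*I
(-4*K(2, -3))*o(-3, -4) = (-20*(-3)/(1 + 5*2))*(-2*(-4)) = -20*(-3)/(1 + 10)*8 = -20*(-3)/11*8 = -4*(-15/11)*8 = (60/11)*8 = 480/11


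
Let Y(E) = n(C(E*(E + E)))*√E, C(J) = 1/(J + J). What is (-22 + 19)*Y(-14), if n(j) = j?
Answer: -3*I*√14/784 ≈ -0.014318*I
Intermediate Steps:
C(J) = 1/(2*J)
Y(E) = 1/(4*E^(3/2)) (Y(E) = (1/(2*((E*(E + E)))))*√E = (1/(2*((E*(2*E)))))*√E = (1/(2*((2*E²))))*√E = ((1/(2*E²))/2)*√E = (1/(4*E²))*√E = 1/(4*E^(3/2)))
(-22 + 19)*Y(-14) = (-22 + 19)*(1/(4*(-14)^(3/2))) = -3*I*√14/196/4 = -3*I*√14/784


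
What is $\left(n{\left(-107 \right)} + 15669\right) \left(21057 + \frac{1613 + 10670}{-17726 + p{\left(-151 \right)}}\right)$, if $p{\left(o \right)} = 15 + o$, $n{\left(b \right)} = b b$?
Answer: $\frac{392280488593}{687} \approx 5.71 \cdot 10^{8}$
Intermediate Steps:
$n{\left(b \right)} = b^{2}$
$\left(n{\left(-107 \right)} + 15669\right) \left(21057 + \frac{1613 + 10670}{-17726 + p{\left(-151 \right)}}\right) = \left(\left(-107\right)^{2} + 15669\right) \left(21057 + \frac{1613 + 10670}{-17726 + \left(15 - 151\right)}\right) = \left(11449 + 15669\right) \left(21057 + \frac{12283}{-17726 - 136}\right) = 27118 \left(21057 + \frac{12283}{-17862}\right) = 27118 \left(21057 + 12283 \left(- \frac{1}{17862}\right)\right) = 27118 \left(21057 - \frac{12283}{17862}\right) = 27118 \cdot \frac{376107851}{17862} = \frac{392280488593}{687}$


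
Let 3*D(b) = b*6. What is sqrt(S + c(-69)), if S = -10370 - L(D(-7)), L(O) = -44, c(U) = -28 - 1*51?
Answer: I*sqrt(10405) ≈ 102.0*I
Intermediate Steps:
c(U) = -79 (c(U) = -28 - 51 = -79)
D(b) = 2*b (D(b) = (b*6)/3 = (6*b)/3 = 2*b)
S = -10326 (S = -10370 - 1*(-44) = -10370 + 44 = -10326)
sqrt(S + c(-69)) = sqrt(-10326 - 79) = sqrt(-10405) = I*sqrt(10405)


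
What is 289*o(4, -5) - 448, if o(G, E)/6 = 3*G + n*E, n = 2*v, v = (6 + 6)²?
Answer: -2476600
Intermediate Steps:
v = 144 (v = 12² = 144)
n = 288 (n = 2*144 = 288)
o(G, E) = 18*G + 1728*E (o(G, E) = 6*(3*G + 288*E) = 18*G + 1728*E)
289*o(4, -5) - 448 = 289*(18*4 + 1728*(-5)) - 448 = 289*(72 - 8640) - 448 = 289*(-8568) - 448 = -2476152 - 448 = -2476600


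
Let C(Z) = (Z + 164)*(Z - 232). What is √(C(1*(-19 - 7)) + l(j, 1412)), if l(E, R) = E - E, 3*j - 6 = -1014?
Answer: 6*I*√989 ≈ 188.69*I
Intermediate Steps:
j = -336 (j = 2 + (⅓)*(-1014) = 2 - 338 = -336)
l(E, R) = 0
C(Z) = (-232 + Z)*(164 + Z) (C(Z) = (164 + Z)*(-232 + Z) = (-232 + Z)*(164 + Z))
√(C(1*(-19 - 7)) + l(j, 1412)) = √((-38048 + (1*(-19 - 7))² - 68*(-19 - 7)) + 0) = √((-38048 + (1*(-26))² - 68*(-26)) + 0) = √((-38048 + (-26)² - 68*(-26)) + 0) = √((-38048 + 676 + 1768) + 0) = √(-35604 + 0) = √(-35604) = 6*I*√989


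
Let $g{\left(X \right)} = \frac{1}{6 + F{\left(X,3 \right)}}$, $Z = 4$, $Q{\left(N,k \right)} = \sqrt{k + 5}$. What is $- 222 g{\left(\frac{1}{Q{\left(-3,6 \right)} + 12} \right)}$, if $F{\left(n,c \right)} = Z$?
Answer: $- \frac{111}{5} \approx -22.2$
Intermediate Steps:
$Q{\left(N,k \right)} = \sqrt{5 + k}$
$F{\left(n,c \right)} = 4$
$g{\left(X \right)} = \frac{1}{10}$ ($g{\left(X \right)} = \frac{1}{6 + 4} = \frac{1}{10}$)
$- 222 g{\left(\frac{1}{Q{\left(-3,6 \right)} + 12} \right)} = \left(-222\right) \frac{1}{10} = - \frac{111}{5}$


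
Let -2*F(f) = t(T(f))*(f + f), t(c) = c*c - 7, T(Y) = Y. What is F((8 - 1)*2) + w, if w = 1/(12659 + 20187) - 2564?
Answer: -171127659/32846 ≈ -5210.0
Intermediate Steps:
t(c) = -7 + c**2 (t(c) = c**2 - 7 = -7 + c**2)
F(f) = -f*(-7 + f**2) (F(f) = -(-7 + f**2)*(f + f)/2 = -(-7 + f**2)*2*f/2 = -f*(-7 + f**2))
w = -84217143/32846 (w = 1/32846 - 2564 = -84217143/32846 ≈ -2564.0)
F((8 - 1)*2) + w = ((8 - 1)*2)*(7 - ((8 - 1)*2)**2) - 84217143/32846 = (7*2)*(7 - (7*2)**2) - 84217143/32846 = 14*(7 - 1*14**2) - 84217143/32846 = 14*(7 - 1*196) - 84217143/32846 = 14*(7 - 196) - 84217143/32846 = 14*(-189) - 84217143/32846 = -2646 - 84217143/32846 = -171127659/32846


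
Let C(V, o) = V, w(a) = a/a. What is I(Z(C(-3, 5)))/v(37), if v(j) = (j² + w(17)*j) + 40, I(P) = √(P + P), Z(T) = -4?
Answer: I*√2/723 ≈ 0.001956*I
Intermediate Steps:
w(a) = 1
I(P) = √2*√P (I(P) = √(2*P) = √2*√P)
v(j) = 40 + j + j² (v(j) = (j² + 1*j) + 40 = (j² + j) + 40 = (j + j²) + 40 = 40 + j + j²)
I(Z(C(-3, 5)))/v(37) = (√2*√(-4))/(40 + 37 + 37²) = (√2*(2*I))/(40 + 37 + 1369) = (2*I*√2)/1446 = (2*I*√2)*(1/1446) = I*√2/723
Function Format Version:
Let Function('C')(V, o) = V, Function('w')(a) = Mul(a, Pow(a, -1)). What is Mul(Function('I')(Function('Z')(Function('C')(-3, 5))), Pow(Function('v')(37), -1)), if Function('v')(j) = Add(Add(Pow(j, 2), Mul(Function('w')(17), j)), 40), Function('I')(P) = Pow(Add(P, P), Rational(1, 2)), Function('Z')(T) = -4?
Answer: Mul(Rational(1, 723), I, Pow(2, Rational(1, 2))) ≈ Mul(0.0019560, I)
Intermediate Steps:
Function('w')(a) = 1
Function('I')(P) = Mul(Pow(2, Rational(1, 2)), Pow(P, Rational(1, 2))) (Function('I')(P) = Pow(Mul(2, P), Rational(1, 2)) = Mul(Pow(2, Rational(1, 2)), Pow(P, Rational(1, 2))))
Function('v')(j) = Add(40, j, Pow(j, 2)) (Function('v')(j) = Add(Add(Pow(j, 2), Mul(1, j)), 40) = Add(Add(Pow(j, 2), j), 40) = Add(Add(j, Pow(j, 2)), 40) = Add(40, j, Pow(j, 2)))
Mul(Function('I')(Function('Z')(Function('C')(-3, 5))), Pow(Function('v')(37), -1)) = Mul(Mul(Pow(2, Rational(1, 2)), Pow(-4, Rational(1, 2))), Pow(Add(40, 37, Pow(37, 2)), -1)) = Mul(Mul(Pow(2, Rational(1, 2)), Mul(2, I)), Pow(Add(40, 37, 1369), -1)) = Mul(Mul(2, I, Pow(2, Rational(1, 2))), Pow(1446, -1)) = Mul(Mul(2, I, Pow(2, Rational(1, 2))), Rational(1, 1446)) = Mul(Rational(1, 723), I, Pow(2, Rational(1, 2)))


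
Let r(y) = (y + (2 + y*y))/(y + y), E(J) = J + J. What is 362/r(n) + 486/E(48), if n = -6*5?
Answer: -34611/1744 ≈ -19.846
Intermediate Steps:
n = -30
E(J) = 2*J
r(y) = (2 + y + y²)/(2*y) (r(y) = (y + (2 + y²))/((2*y)) = (2 + y + y²)*(1/(2*y)) = (2 + y + y²)/(2*y))
362/r(n) + 486/E(48) = 362/(((½)*(2 - 30*(1 - 30))/(-30))) + 486/((2*48)) = 362/(((½)*(-1/30)*(2 - 30*(-29)))) + 486/96 = 362/(((½)*(-1/30)*(2 + 870))) + 486*(1/96) = 362/(((½)*(-1/30)*872)) + 81/16 = 362/(-218/15) + 81/16 = 362*(-15/218) + 81/16 = -2715/109 + 81/16 = -34611/1744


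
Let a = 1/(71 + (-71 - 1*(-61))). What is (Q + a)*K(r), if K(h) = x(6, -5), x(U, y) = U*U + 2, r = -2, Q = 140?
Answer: 324558/61 ≈ 5320.6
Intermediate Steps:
x(U, y) = 2 + U² (x(U, y) = U² + 2 = 2 + U²)
K(h) = 38 (K(h) = 2 + 6² = 2 + 36 = 38)
a = 1/61 (a = 1/(71 + (-71 + 61)) = 1/(71 - 10) = 1/61 ≈ 0.016393)
(Q + a)*K(r) = (140 + 1/61)*38 = (8541/61)*38 = 324558/61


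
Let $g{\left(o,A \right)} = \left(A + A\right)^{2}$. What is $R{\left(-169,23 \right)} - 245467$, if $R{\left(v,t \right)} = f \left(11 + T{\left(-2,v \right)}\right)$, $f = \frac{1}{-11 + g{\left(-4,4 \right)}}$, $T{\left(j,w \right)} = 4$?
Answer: $- \frac{13009736}{53} \approx -2.4547 \cdot 10^{5}$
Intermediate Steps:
$g{\left(o,A \right)} = 4 A^{2}$ ($g{\left(o,A \right)} = \left(2 A\right)^{2} = 4 A^{2}$)
$f = \frac{1}{53}$ ($f = \frac{1}{-11 + 4 \cdot 4^{2}} = \frac{1}{-11 + 4 \cdot 16} = \frac{1}{-11 + 64} = \frac{1}{53} \approx 0.018868$)
$R{\left(v,t \right)} = \frac{15}{53}$ ($R{\left(v,t \right)} = \frac{11 + 4}{53} = \frac{1}{53} \cdot 15 = \frac{15}{53}$)
$R{\left(-169,23 \right)} - 245467 = \frac{15}{53} - 245467 = - \frac{13009736}{53}$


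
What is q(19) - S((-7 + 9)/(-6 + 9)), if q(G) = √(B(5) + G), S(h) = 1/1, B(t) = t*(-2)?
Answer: 2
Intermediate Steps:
B(t) = -2*t
S(h) = 1
q(G) = √(-10 + G) (q(G) = √(-2*5 + G) = √(-10 + G))
q(19) - S((-7 + 9)/(-6 + 9)) = √(-10 + 19) - 1*1 = √9 - 1 = 3 - 1 = 2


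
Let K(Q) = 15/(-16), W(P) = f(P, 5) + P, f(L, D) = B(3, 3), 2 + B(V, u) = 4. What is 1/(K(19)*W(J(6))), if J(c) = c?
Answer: -2/15 ≈ -0.13333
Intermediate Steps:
B(V, u) = 2 (B(V, u) = -2 + 4 = 2)
f(L, D) = 2
W(P) = 2 + P
K(Q) = -15/16 (K(Q) = 15*(-1/16) = -15/16)
1/(K(19)*W(J(6))) = 1/(-15*(2 + 6)/16) = 1/(-15/16*8) = 1/(-15/2) = -2/15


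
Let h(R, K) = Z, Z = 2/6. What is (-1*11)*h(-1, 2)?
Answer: -11/3 ≈ -3.6667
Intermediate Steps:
Z = ⅓ (Z = 2*(⅙) = ⅓ ≈ 0.33333)
h(R, K) = ⅓
(-1*11)*h(-1, 2) = -1*11*(⅓) = -11*⅓ = -11/3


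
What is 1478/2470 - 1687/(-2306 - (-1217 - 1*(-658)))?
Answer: 3374478/2157545 ≈ 1.5640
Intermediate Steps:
1478/2470 - 1687/(-2306 - (-1217 - 1*(-658))) = 1478*(1/2470) - 1687/(-2306 - (-1217 + 658)) = 739/1235 - 1687/(-2306 - 1*(-559)) = 739/1235 - 1687/(-2306 + 559) = 739/1235 - 1687/(-1747) = 739/1235 - 1687*(-1/1747) = 739/1235 + 1687/1747 = 3374478/2157545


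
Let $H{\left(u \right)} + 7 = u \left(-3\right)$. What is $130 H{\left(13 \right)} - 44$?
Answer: $-6024$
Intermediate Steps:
$H{\left(u \right)} = -7 - 3 u$ ($H{\left(u \right)} = -7 + u \left(-3\right) = -7 - 3 u$)
$130 H{\left(13 \right)} - 44 = 130 \left(-7 - 39\right) - 44 = 130 \left(-46\right) - 44 = -5980 - 44 = -6024$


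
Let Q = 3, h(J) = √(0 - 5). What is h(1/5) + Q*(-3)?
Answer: -9 + I*√5 ≈ -9.0 + 2.2361*I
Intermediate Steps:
h(J) = I*√5 (h(J) = √(-5) = I*√5)
h(1/5) + Q*(-3) = I*√5 + 3*(-3) = I*√5 - 9 = -9 + I*√5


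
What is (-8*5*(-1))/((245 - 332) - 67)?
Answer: -20/77 ≈ -0.25974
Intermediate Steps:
(-8*5*(-1))/((245 - 332) - 67) = (-40*(-1))/(-87 - 67) = 40/(-154) = 40*(-1/154) = -20/77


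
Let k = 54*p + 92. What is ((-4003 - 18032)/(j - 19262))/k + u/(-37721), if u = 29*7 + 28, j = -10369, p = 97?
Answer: -182827661/30550765994 ≈ -0.0059844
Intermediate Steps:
u = 231 (u = 203 + 28 = 231)
k = 5330 (k = 54*97 + 92 = 5238 + 92 = 5330)
((-4003 - 18032)/(j - 19262))/k + u/(-37721) = ((-4003 - 18032)/(-10369 - 19262))/5330 + 231/(-37721) = -22035/(-29631)*(1/5330) + 231*(-1/37721) = -22035*(-1/29631)*(1/5330) - 231/37721 = (7345/9877)*(1/5330) - 231/37721 = 113/809914 - 231/37721 = -182827661/30550765994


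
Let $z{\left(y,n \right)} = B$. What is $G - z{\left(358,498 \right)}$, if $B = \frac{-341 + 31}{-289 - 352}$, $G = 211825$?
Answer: $\frac{135779515}{641} \approx 2.1182 \cdot 10^{5}$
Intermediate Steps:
$B = \frac{310}{641}$ ($B = - \frac{310}{-641} = \left(-310\right) \left(- \frac{1}{641}\right) = \frac{310}{641} \approx 0.48362$)
$z{\left(y,n \right)} = \frac{310}{641}$
$G - z{\left(358,498 \right)} = 211825 - \frac{310}{641} = \frac{135779515}{641}$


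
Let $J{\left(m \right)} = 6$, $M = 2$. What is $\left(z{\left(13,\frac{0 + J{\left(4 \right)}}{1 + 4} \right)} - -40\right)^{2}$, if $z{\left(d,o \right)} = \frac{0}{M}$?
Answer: $1600$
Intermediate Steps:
$z{\left(d,o \right)} = 0$ ($z{\left(d,o \right)} = \frac{0}{2} = 0 \cdot \frac{1}{2} = 0$)
$\left(z{\left(13,\frac{0 + J{\left(4 \right)}}{1 + 4} \right)} - -40\right)^{2} = \left(0 - -40\right)^{2} = \left(0 + 40\right)^{2} = 40^{2} = 1600$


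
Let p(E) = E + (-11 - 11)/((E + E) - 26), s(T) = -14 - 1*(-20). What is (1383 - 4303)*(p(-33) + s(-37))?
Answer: 1797260/23 ≈ 78142.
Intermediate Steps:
s(T) = 6 (s(T) = -14 + 20 = 6)
p(E) = E - 22/(-26 + 2*E) (p(E) = E - 22/(2*E - 26) = E - 22/(-26 + 2*E))
(1383 - 4303)*(p(-33) + s(-37)) = (1383 - 4303)*((-11 + (-33)² - 13*(-33))/(-13 - 33) + 6) = -2920*((-11 + 1089 + 429)/(-46) + 6) = -2920*(-1/46*1507 + 6) = -2920*(-1507/46 + 6) = -2920*(-1231/46) = 1797260/23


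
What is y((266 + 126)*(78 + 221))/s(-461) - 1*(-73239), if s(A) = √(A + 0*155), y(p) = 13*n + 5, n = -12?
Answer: 73239 + 151*I*√461/461 ≈ 73239.0 + 7.0328*I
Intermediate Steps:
y(p) = -151 (y(p) = 13*(-12) + 5 = -156 + 5 = -151)
s(A) = √A (s(A) = √(A + 0) = √A)
y((266 + 126)*(78 + 221))/s(-461) - 1*(-73239) = -151*(-I*√461/461) - 1*(-73239) = -151*(-I*√461/461) + 73239 = -(-151)*I*√461/461 + 73239 = 151*I*√461/461 + 73239 = 73239 + 151*I*√461/461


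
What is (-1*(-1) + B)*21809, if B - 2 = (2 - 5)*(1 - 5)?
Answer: 327135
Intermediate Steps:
B = 14 (B = 2 + (2 - 5)*(1 - 5) = 2 - 3*(-4) = 2 + 12 = 14)
(-1*(-1) + B)*21809 = (-1*(-1) + 14)*21809 = (1 + 14)*21809 = 15*21809 = 327135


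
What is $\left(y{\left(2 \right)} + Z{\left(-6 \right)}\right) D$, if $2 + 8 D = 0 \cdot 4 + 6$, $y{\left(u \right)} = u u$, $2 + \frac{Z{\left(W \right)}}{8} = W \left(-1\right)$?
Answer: $18$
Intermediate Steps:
$Z{\left(W \right)} = -16 - 8 W$ ($Z{\left(W \right)} = -16 + 8 W \left(-1\right) = -16 + 8 \left(- W\right) = -16 - 8 W$)
$y{\left(u \right)} = u^{2}$
$D = \frac{1}{2}$ ($D = - \frac{1}{4} + \frac{0 \cdot 4 + 6}{8} = - \frac{1}{4} + \frac{0 + 6}{8} = - \frac{1}{4} + \frac{1}{8} \cdot 6 = - \frac{1}{4} + \frac{3}{4} = \frac{1}{2} \approx 0.5$)
$\left(y{\left(2 \right)} + Z{\left(-6 \right)}\right) D = \left(2^{2} - -32\right) \frac{1}{2} = \left(4 + \left(-16 + 48\right)\right) \frac{1}{2} = \left(4 + 32\right) \frac{1}{2} = 36 \cdot \frac{1}{2} = 18$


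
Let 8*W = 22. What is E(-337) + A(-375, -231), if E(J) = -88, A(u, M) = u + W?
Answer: -1841/4 ≈ -460.25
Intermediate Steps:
W = 11/4 (W = (⅛)*22 = 11/4 ≈ 2.7500)
A(u, M) = 11/4 + u (A(u, M) = u + 11/4 = 11/4 + u)
E(-337) + A(-375, -231) = -88 + (11/4 - 375) = -88 - 1489/4 = -1841/4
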